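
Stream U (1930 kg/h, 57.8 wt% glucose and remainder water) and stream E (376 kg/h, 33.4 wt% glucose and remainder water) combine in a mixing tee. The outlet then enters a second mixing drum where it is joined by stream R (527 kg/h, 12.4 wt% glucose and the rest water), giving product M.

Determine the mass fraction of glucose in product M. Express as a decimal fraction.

0.4612

Overall, product flow = 2833 kg/h.
glucose in = 1930×0.578 + 376×0.334 + 527×0.124 = 1306.5 kg/h.
glucose fraction in M = 0.4612.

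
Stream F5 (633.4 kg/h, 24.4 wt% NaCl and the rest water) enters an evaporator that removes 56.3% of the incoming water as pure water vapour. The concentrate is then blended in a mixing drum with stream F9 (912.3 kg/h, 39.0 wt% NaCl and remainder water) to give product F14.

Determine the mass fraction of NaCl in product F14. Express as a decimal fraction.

0.3999

Vapour removed = 0.563×0.756×633.4 = 269.59 kg/h; concentrate = 363.81 kg/h.
NaCl reaching the mixer = 154.55 (from concentrate) + 912.3×0.390 = 510.35 kg/h.
Product flow = 363.81 + 912.3 = 1276.1 kg/h; NaCl fraction = 0.3999.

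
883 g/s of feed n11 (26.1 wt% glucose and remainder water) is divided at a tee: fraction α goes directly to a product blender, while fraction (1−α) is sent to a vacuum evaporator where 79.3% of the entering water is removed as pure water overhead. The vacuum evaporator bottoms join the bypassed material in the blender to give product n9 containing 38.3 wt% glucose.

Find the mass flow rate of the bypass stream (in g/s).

403 g/s

All 883×0.261 = 230.46 g/s of glucose reaches n9, so n9 = 230.46/0.383 = 601.73 g/s and vapour = 281.27 g/s.
The evaporator receives (1−α)·883 of feed at 0.739 water and removes 0.793 of that water:
0.793×0.739×(1−α)×883 = 281.27
(1−α) = 281.27/517.46 = 0.5436;  α = 0.4564.
Bypass flow = 0.4564×883 = 403.04 g/s.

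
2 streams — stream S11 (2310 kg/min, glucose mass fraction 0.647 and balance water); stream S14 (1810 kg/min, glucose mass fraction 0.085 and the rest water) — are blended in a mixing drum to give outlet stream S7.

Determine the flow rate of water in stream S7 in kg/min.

water out = water in = 2310×0.353 + 1810×0.915 = 2471.6 kg/min.

2472 kg/min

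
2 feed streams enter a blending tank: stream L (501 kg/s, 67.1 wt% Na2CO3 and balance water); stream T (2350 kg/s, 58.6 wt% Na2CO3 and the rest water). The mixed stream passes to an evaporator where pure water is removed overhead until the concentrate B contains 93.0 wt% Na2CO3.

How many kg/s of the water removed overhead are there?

1009 kg/s

Na2CO3 entering = 501×0.671 + 2350×0.586 = 1713.3 kg/s.
All Na2CO3 reports to B, so B = 1713.3/0.930 = 1842.2 kg/s.
Total feed = 2851 kg/s; overhead = 2851 − 1842.2 = 1008.8 kg/s.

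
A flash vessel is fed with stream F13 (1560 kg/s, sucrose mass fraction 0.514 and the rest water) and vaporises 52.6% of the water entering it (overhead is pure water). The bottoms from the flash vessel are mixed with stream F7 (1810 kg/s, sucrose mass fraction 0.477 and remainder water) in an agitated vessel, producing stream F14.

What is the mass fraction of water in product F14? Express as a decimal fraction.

0.440

Vapour removed = 0.526×0.486×1560 = 398.79 kg/s; concentrate = 1161.2 kg/s.
water reaching the mixer = 359.37 (from concentrate) + 1810×0.523 = 1306 kg/s.
Product flow = 1161.2 + 1810 = 2971.2 kg/s; water fraction = 0.440.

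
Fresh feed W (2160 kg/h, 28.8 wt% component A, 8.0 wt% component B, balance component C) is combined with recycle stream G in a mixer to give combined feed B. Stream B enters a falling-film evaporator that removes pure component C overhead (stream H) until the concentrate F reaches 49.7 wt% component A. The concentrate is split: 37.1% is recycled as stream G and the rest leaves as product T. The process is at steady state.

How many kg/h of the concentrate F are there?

Overall component A balance (none leaves overhead): component A in fresh feed = component A in product, i.e. 2160×0.288 = (1−0.371)·F·0.497.
F = 622.08/(0.497×0.629) = 1989.9 kg/h.

1990 kg/h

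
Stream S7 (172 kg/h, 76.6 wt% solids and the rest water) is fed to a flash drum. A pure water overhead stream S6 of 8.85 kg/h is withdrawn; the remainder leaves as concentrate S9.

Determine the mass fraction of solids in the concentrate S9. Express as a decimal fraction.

solids is not removed: 172×0.766 = 131.75 kg/h of solids enters S9.
Concentrate = 172 − 8.85 = 163.15 kg/h.
Mass fraction = 131.75/163.15 = 0.8076.

0.8076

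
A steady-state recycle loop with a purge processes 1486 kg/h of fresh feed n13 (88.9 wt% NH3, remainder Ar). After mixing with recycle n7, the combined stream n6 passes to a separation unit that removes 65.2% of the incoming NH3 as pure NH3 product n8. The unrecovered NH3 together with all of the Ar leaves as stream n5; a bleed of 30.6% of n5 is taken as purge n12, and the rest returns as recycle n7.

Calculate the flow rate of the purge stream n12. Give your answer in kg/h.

Ar enters only via n13 and leaves only via the purge: 1486×0.111 = 0.306×(Ar in n5), and the separation unit passes all Ar, so Ar in n6 = Ar in n5 = 539.04 kg/h.
NH3 in n6: m_A = 1486×0.889 + (1−0.306)·(1−0.652)·m_A, so m_A = 1321.1/0.7585 = 1741.7 kg/h.
n5 = (1−0.652)×1741.7 + 539.04 = 1145.1 kg/h.
Purge n12 = 0.306×1145.1 = 350.42 kg/h.

350.4 kg/h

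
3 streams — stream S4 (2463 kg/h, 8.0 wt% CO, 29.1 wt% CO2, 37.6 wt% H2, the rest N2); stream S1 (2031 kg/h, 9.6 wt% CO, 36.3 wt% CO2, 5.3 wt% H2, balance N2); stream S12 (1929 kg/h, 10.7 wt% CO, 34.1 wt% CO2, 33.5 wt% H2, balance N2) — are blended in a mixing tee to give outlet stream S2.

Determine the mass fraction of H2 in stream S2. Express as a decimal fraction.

Total flow out = 2463 + 2031 + 1929 = 6423 kg/h.
H2 in = 2463×0.376 + 2031×0.053 + 1929×0.335 = 1679.9 kg/h.
H2 mass fraction in S2 = 1679.9/6423 = 0.2616.

0.2616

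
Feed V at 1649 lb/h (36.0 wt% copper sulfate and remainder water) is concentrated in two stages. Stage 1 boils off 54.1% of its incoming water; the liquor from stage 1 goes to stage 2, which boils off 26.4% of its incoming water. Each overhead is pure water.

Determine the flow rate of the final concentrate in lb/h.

950.2 lb/h

water in feed = 1649×0.640 = 1055.4 lb/h.
After stage 1: water left = (1−0.541)×1055.4 = 484.41; stream total = 1078.1 lb/h.
After stage 2: water left = (1−0.264)×484.41 = 356.53; final concentrate = 950.17 lb/h.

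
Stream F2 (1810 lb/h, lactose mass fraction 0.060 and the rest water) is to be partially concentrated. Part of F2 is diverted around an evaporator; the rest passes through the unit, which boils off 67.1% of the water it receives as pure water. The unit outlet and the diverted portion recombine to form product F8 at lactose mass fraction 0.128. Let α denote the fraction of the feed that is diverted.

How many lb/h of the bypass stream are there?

All 1810×0.060 = 108.6 lb/h of lactose reaches F8, so F8 = 108.6/0.128 = 848.44 lb/h and vapour = 961.56 lb/h.
The evaporator receives (1−α)·1810 of feed at 0.940 water and removes 0.671 of that water:
0.671×0.940×(1−α)×1810 = 961.56
(1−α) = 961.56/1141.6 = 0.8423;  α = 0.1577.
Bypass flow = 0.1577×1810 = 285.5 lb/h.

285.5 lb/h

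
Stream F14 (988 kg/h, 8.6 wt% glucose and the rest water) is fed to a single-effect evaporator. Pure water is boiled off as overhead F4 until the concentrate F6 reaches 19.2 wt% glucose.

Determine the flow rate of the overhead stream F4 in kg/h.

glucose is conserved: 988×0.086 = 84.968 kg/h all reports to the concentrate.
Concentrate = 84.968/(target fraction) = 442.54 kg/h.
Overhead = 988 − 442.54 = 545.46 kg/h.

545.5 kg/h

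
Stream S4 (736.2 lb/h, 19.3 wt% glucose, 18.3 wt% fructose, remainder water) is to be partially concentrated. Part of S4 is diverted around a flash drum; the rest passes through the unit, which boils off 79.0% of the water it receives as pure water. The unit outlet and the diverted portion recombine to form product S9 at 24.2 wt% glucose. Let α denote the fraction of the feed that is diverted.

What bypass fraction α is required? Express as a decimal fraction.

0.589

All 736.2×0.193 = 142.09 lb/h of glucose reaches S9, so S9 = 142.09/0.242 = 587.13 lb/h and vapour = 149.07 lb/h.
The evaporator receives (1−α)·736.2 of feed at 0.624 water and removes 0.790 of that water:
0.790×0.624×(1−α)×736.2 = 149.07
(1−α) = 149.07/362.92 = 0.4107;  α = 0.5893.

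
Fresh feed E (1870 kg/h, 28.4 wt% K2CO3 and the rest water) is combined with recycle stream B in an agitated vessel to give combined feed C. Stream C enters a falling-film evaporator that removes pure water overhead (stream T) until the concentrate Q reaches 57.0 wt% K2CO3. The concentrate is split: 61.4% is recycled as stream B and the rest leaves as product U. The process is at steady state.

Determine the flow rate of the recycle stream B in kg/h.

Overall K2CO3 balance (none leaves overhead): K2CO3 in fresh feed = K2CO3 in product, i.e. 1870×0.284 = (1−0.614)·Q·0.570.
Q = 531.08/(0.570×0.386) = 2413.8 kg/h.
Recycle B = 0.614×2413.8 = 1482.1 kg/h.

1482 kg/h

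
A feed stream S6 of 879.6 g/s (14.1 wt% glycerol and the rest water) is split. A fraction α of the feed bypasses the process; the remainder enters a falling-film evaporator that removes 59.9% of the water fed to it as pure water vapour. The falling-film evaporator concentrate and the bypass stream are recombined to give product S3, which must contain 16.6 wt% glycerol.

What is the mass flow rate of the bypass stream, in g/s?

622.1 g/s

All 879.6×0.141 = 124.02 g/s of glycerol reaches S3, so S3 = 124.02/0.166 = 747.13 g/s and vapour = 132.47 g/s.
The evaporator receives (1−α)·879.6 of feed at 0.859 water and removes 0.599 of that water:
0.599×0.859×(1−α)×879.6 = 132.47
(1−α) = 132.47/452.59 = 0.2927;  α = 0.7073.
Bypass flow = 0.7073×879.6 = 622.15 g/s.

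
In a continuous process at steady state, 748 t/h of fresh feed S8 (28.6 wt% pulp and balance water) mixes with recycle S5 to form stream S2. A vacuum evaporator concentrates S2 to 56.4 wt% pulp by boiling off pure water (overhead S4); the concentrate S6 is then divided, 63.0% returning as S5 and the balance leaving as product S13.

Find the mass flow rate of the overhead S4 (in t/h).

Overall pulp balance (none leaves overhead): pulp in fresh feed = pulp in product, i.e. 748×0.286 = (1−0.630)·S6·0.564.
S6 = 213.93/(0.564×0.370) = 1025.1 t/h.
Recycle S5 = 0.630×1025.1 = 645.84 t/h.
Combined feed S2 = 748 + 645.84 = 1393.8 t/h.
Overhead S4 = S2 − S6 = 1393.8 − 1025.1 = 368.7 t/h.

368.7 t/h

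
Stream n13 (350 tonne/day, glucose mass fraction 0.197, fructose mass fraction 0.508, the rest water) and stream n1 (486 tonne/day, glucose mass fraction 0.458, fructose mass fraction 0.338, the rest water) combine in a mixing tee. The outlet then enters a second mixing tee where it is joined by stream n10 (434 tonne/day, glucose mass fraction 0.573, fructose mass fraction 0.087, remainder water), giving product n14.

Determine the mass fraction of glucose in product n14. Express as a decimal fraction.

Overall, product flow = 1270 tonne/day.
glucose in = 350×0.197 + 486×0.458 + 434×0.573 = 540.22 tonne/day.
glucose fraction in n14 = 0.425.

0.425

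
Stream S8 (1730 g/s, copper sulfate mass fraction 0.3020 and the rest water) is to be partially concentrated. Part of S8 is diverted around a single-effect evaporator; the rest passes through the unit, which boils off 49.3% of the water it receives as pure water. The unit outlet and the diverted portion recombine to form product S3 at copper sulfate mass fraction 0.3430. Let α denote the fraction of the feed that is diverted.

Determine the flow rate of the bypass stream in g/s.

1129 g/s

All 1730×0.302 = 522.46 g/s of copper sulfate reaches S3, so S3 = 522.46/0.343 = 1523.2 g/s and vapour = 206.79 g/s.
The evaporator receives (1−α)·1730 of feed at 0.698 water and removes 0.493 of that water:
0.493×0.698×(1−α)×1730 = 206.79
(1−α) = 206.79/595.32 = 0.3474;  α = 0.6526.
Bypass flow = 0.6526×1730 = 1129.1 g/s.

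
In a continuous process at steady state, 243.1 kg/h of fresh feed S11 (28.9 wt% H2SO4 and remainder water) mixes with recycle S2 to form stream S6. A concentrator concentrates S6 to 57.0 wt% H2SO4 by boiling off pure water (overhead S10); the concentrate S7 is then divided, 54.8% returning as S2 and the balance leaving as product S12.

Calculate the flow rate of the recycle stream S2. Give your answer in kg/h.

Overall H2SO4 balance (none leaves overhead): H2SO4 in fresh feed = H2SO4 in product, i.e. 243.1×0.289 = (1−0.548)·S7·0.570.
S7 = 70.256/(0.570×0.452) = 272.69 kg/h.
Recycle S2 = 0.548×272.69 = 149.43 kg/h.

149.4 kg/h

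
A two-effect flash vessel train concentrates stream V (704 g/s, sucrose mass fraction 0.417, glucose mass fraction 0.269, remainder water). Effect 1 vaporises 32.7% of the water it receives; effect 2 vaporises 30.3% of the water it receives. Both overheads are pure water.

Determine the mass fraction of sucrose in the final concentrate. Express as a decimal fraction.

0.500

water in feed = 704×0.314 = 221.06 g/s.
After stage 1: water left = (1−0.327)×221.06 = 148.77; stream total = 631.71 g/s.
After stage 2: water left = (1−0.303)×148.77 = 103.69; final concentrate = 586.64 g/s.
sucrose fraction = 293.57/586.64 = 0.500.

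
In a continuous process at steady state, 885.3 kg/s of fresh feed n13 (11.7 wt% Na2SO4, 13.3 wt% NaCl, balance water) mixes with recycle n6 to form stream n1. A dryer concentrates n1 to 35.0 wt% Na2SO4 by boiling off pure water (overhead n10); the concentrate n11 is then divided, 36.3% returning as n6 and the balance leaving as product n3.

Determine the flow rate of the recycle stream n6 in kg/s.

Overall Na2SO4 balance (none leaves overhead): Na2SO4 in fresh feed = Na2SO4 in product, i.e. 885.3×0.117 = (1−0.363)·n11·0.350.
n11 = 103.58/(0.350×0.637) = 464.59 kg/s.
Recycle n6 = 0.363×464.59 = 168.65 kg/s.

168.6 kg/s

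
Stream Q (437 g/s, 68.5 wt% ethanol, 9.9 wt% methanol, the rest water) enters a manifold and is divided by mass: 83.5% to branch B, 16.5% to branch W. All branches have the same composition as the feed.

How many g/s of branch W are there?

72.11 g/s

Branch W flow = 0.165×437 = 72.105 g/s.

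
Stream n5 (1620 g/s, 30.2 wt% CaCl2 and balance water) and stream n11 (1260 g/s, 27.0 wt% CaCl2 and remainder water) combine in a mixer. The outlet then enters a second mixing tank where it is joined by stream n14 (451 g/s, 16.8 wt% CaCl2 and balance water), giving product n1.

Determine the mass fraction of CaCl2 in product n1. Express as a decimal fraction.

Overall, product flow = 3331 g/s.
CaCl2 in = 1620×0.302 + 1260×0.270 + 451×0.168 = 905.21 g/s.
CaCl2 fraction in n1 = 0.272.

0.272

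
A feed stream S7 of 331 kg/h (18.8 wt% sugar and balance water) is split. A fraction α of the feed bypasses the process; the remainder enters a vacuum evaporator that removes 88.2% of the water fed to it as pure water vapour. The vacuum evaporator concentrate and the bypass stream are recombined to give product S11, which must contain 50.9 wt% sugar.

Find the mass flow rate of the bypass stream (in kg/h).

All 331×0.188 = 62.228 kg/h of sugar reaches S11, so S11 = 62.228/0.509 = 122.26 kg/h and vapour = 208.74 kg/h.
The evaporator receives (1−α)·331 of feed at 0.812 water and removes 0.882 of that water:
0.882×0.812×(1−α)×331 = 208.74
(1−α) = 208.74/237.06 = 0.8806;  α = 0.1194.
Bypass flow = 0.1194×331 = 39.532 kg/h.

39.53 kg/h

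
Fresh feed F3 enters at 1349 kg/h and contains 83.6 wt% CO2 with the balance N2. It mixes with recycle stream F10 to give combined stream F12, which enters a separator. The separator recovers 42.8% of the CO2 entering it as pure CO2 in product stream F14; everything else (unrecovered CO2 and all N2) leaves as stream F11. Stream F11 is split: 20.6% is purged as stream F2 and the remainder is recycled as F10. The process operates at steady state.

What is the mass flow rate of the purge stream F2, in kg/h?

N2 enters only via F3 and leaves only via the purge: 1349×0.164 = 0.206×(N2 in F11), and the separator passes all N2, so N2 in F12 = N2 in F11 = 1074 kg/h.
CO2 in F12: m_A = 1349×0.836 + (1−0.206)·(1−0.428)·m_A, so m_A = 1127.8/0.5458 = 2066.1 kg/h.
F11 = (1−0.428)×2066.1 + 1074 = 2255.8 kg/h.
Purge F2 = 0.206×2255.8 = 464.69 kg/h.

464.7 kg/h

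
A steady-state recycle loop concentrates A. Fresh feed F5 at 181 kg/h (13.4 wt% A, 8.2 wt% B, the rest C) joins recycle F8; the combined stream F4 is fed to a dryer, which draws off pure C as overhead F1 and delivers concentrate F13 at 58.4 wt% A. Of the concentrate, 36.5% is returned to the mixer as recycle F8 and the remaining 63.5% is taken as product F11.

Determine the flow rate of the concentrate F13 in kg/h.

65.4 kg/h

Overall A balance (none leaves overhead): A in fresh feed = A in product, i.e. 181×0.134 = (1−0.365)·F13·0.584.
F13 = 24.254/(0.584×0.635) = 65.403 kg/h.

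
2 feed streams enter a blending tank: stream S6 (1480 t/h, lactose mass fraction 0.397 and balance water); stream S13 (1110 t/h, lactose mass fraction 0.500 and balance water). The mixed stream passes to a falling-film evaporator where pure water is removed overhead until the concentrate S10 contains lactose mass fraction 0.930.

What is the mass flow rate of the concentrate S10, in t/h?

lactose entering = 1480×0.397 + 1110×0.500 = 1142.6 t/h.
All lactose reports to S10, so S10 = 1142.6/0.930 = 1228.6 t/h.

1229 t/h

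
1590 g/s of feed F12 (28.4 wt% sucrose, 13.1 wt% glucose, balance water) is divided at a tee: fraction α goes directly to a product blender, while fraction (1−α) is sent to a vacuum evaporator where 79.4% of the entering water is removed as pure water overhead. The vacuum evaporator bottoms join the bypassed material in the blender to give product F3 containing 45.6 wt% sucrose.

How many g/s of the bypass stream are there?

298.8 g/s

All 1590×0.284 = 451.56 g/s of sucrose reaches F3, so F3 = 451.56/0.456 = 990.26 g/s and vapour = 599.74 g/s.
The evaporator receives (1−α)·1590 of feed at 0.585 water and removes 0.794 of that water:
0.794×0.585×(1−α)×1590 = 599.74
(1−α) = 599.74/738.54 = 0.8121;  α = 0.1879.
Bypass flow = 0.1879×1590 = 298.83 g/s.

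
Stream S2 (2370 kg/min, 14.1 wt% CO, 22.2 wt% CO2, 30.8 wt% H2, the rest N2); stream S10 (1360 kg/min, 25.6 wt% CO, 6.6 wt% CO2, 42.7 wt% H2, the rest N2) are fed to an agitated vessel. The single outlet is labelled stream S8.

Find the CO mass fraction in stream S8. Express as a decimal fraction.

Total flow out = 2370 + 1360 = 3730 kg/min.
CO in = 2370×0.141 + 1360×0.256 = 682.33 kg/min.
CO mass fraction in S8 = 682.33/3730 = 0.183.

0.183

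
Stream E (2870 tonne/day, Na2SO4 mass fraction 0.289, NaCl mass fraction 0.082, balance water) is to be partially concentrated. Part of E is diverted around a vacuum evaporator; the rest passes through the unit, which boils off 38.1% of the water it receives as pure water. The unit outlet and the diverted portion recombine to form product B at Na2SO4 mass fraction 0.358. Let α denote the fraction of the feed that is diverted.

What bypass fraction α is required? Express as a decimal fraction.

0.196

All 2870×0.289 = 829.43 tonne/day of Na2SO4 reaches B, so B = 829.43/0.358 = 2316.8 tonne/day and vapour = 553.16 tonne/day.
The evaporator receives (1−α)·2870 of feed at 0.629 water and removes 0.381 of that water:
0.381×0.629×(1−α)×2870 = 553.16
(1−α) = 553.16/687.79 = 0.8042;  α = 0.1958.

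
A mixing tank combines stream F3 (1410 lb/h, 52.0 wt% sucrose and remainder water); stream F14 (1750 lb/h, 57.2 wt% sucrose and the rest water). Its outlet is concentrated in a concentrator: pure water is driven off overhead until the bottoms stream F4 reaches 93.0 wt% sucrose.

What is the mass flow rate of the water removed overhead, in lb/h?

1295 lb/h

sucrose entering = 1410×0.520 + 1750×0.572 = 1734.2 lb/h.
All sucrose reports to F4, so F4 = 1734.2/0.930 = 1864.7 lb/h.
Total feed = 3160 lb/h; overhead = 3160 − 1864.7 = 1295.3 lb/h.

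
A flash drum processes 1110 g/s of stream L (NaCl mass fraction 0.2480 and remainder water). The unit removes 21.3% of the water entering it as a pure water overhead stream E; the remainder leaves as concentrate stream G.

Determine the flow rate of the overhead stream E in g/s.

177.8 g/s

water entering = 1110×0.752 = 834.72 g/s; overhead removed = 0.213×834.72 = 177.8 g/s.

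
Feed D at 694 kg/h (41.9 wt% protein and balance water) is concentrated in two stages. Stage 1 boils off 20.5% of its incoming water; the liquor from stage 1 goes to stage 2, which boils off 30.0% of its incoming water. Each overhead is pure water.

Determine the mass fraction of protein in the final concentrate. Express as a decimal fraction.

0.564

water in feed = 694×0.581 = 403.21 kg/h.
After stage 1: water left = (1−0.205)×403.21 = 320.56; stream total = 611.34 kg/h.
After stage 2: water left = (1−0.300)×320.56 = 224.39; final concentrate = 515.17 kg/h.
protein fraction = 290.79/515.17 = 0.564.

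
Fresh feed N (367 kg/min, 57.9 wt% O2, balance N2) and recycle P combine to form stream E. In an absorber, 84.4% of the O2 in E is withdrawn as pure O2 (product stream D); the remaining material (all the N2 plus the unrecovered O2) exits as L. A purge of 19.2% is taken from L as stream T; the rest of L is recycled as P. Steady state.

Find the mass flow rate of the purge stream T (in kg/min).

161.8 kg/min

N2 enters only via N and leaves only via the purge: 367×0.421 = 0.192×(N2 in L), and the absorber passes all N2, so N2 in E = N2 in L = 804.72 kg/min.
O2 in E: m_A = 367×0.579 + (1−0.192)·(1−0.844)·m_A, so m_A = 212.49/0.8740 = 243.14 kg/min.
L = (1−0.844)×243.14 + 804.72 = 842.65 kg/min.
Purge T = 0.192×842.65 = 161.79 kg/min.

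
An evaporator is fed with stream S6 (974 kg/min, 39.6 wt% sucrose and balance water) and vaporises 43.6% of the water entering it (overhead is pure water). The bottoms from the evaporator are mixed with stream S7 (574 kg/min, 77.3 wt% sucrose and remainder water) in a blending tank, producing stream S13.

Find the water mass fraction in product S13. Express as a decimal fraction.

0.3578

Vapour removed = 0.436×0.604×974 = 256.5 kg/min; concentrate = 717.5 kg/min.
water reaching the mixer = 331.8 (from concentrate) + 574×0.227 = 462.1 kg/min.
Product flow = 717.5 + 574 = 1291.5 kg/min; water fraction = 0.3578.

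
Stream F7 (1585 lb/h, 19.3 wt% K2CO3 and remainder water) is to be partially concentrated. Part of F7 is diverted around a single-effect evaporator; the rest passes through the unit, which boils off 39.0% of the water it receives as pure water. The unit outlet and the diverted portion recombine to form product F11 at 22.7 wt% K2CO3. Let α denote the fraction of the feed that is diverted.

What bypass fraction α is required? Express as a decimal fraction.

0.524

All 1585×0.193 = 305.91 lb/h of K2CO3 reaches F11, so F11 = 305.91/0.227 = 1347.6 lb/h and vapour = 237.4 lb/h.
The evaporator receives (1−α)·1585 of feed at 0.807 water and removes 0.390 of that water:
0.390×0.807×(1−α)×1585 = 237.4
(1−α) = 237.4/498.85 = 0.4759;  α = 0.5241.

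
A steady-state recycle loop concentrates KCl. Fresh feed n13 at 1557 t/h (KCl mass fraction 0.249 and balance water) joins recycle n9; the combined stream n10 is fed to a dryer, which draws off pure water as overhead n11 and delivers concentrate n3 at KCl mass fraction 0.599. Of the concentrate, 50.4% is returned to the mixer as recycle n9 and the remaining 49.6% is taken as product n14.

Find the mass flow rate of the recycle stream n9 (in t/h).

Overall KCl balance (none leaves overhead): KCl in fresh feed = KCl in product, i.e. 1557×0.249 = (1−0.504)·n3·0.599.
n3 = 387.69/(0.599×0.496) = 1304.9 t/h.
Recycle n9 = 0.504×1304.9 = 657.67 t/h.

657.7 t/h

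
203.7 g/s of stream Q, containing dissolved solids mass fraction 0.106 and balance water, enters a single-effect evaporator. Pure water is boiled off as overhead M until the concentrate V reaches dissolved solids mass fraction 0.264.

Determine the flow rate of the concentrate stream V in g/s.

dissolved solids is conserved: 203.7×0.106 = 21.592 g/s all reports to the concentrate.
Concentrate = 21.592/(target fraction) = 81.789 g/s.

81.79 g/s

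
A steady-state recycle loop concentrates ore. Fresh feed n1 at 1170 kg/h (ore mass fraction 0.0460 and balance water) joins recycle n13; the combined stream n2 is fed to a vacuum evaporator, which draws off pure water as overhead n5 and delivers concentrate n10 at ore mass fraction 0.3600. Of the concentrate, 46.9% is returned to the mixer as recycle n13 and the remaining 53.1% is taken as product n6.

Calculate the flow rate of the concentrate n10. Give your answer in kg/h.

281.5 kg/h

Overall ore balance (none leaves overhead): ore in fresh feed = ore in product, i.e. 1170×0.046 = (1−0.469)·n10·0.360.
n10 = 53.82/(0.360×0.531) = 281.54 kg/h.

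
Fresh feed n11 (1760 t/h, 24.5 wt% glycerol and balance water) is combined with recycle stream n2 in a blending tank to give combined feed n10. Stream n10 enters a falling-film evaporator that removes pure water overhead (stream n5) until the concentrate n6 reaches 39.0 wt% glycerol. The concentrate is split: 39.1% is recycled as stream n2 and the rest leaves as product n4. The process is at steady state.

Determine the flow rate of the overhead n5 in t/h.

Overall glycerol balance (none leaves overhead): glycerol in fresh feed = glycerol in product, i.e. 1760×0.245 = (1−0.391)·n6·0.390.
n6 = 431.2/(0.390×0.609) = 1815.5 t/h.
Recycle n2 = 0.391×1815.5 = 709.86 t/h.
Combined feed n10 = 1760 + 709.86 = 2469.9 t/h.
Overhead n5 = n10 − n6 = 2469.9 − 1815.5 = 654.36 t/h.

654.4 t/h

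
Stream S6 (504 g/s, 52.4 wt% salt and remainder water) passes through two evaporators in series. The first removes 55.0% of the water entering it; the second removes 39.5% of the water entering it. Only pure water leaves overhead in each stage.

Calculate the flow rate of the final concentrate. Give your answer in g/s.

water in feed = 504×0.476 = 239.9 g/s.
After stage 1: water left = (1−0.550)×239.9 = 107.96; stream total = 372.05 g/s.
After stage 2: water left = (1−0.395)×107.96 = 65.314; final concentrate = 329.41 g/s.

329.4 g/s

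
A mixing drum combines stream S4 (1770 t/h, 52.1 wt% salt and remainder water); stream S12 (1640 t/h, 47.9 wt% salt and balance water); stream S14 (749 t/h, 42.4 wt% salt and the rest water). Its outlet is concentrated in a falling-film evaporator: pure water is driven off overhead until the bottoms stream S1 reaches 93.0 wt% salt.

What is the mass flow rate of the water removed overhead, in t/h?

salt entering = 1770×0.521 + 1640×0.479 + 749×0.424 = 2025.3 t/h.
All salt reports to S1, so S1 = 2025.3/0.930 = 2177.7 t/h.
Total feed = 4159 t/h; overhead = 4159 − 2177.7 = 1981.3 t/h.

1981 t/h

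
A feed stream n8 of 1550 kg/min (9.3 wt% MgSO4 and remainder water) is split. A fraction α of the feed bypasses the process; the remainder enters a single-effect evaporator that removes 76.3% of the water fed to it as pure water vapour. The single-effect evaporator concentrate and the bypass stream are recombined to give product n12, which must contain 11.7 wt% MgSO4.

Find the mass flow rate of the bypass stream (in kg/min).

All 1550×0.093 = 144.15 kg/min of MgSO4 reaches n12, so n12 = 144.15/0.117 = 1232.1 kg/min and vapour = 317.95 kg/min.
The evaporator receives (1−α)·1550 of feed at 0.907 water and removes 0.763 of that water:
0.763×0.907×(1−α)×1550 = 317.95
(1−α) = 317.95/1072.7 = 0.2964;  α = 0.7036.
Bypass flow = 0.7036×1550 = 1090.6 kg/min.

1091 kg/min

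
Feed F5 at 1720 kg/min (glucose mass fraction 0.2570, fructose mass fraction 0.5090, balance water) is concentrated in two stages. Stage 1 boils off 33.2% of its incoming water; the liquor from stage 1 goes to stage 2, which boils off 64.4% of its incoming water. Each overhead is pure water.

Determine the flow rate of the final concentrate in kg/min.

water in feed = 1720×0.234 = 402.48 kg/min.
After stage 1: water left = (1−0.332)×402.48 = 268.86; stream total = 1586.4 kg/min.
After stage 2: water left = (1−0.644)×268.86 = 95.713; final concentrate = 1413.2 kg/min.

1413 kg/min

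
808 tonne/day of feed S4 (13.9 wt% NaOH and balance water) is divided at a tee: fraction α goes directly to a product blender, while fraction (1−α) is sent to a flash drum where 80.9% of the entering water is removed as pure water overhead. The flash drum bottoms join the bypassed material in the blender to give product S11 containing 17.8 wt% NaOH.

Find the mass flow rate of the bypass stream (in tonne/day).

All 808×0.139 = 112.31 tonne/day of NaOH reaches S11, so S11 = 112.31/0.178 = 630.97 tonne/day and vapour = 177.03 tonne/day.
The evaporator receives (1−α)·808 of feed at 0.861 water and removes 0.809 of that water:
0.809×0.861×(1−α)×808 = 177.03
(1−α) = 177.03/562.81 = 0.3146;  α = 0.6854.
Bypass flow = 0.6854×808 = 553.84 tonne/day.

553.8 tonne/day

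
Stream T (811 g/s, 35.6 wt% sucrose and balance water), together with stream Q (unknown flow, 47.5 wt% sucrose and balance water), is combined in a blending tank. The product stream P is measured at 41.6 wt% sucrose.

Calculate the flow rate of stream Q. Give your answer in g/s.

Let Q be the unknown flow. Total out = 811 + Q.
sucrose balance: 288.72 + 0.475·Q = 0.416·(811 + Q)
(0.475 − 0.416)·Q = 0.416×811 − 288.72 = 48.66
Q = 48.66 / 0.059 = 824.75 g/s

824.7 g/s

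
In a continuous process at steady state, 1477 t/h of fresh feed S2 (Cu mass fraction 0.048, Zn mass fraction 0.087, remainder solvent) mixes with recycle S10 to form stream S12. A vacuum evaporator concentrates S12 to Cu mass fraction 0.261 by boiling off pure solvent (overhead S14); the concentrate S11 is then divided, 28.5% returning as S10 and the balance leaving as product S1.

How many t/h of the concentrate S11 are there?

Overall Cu balance (none leaves overhead): Cu in fresh feed = Cu in product, i.e. 1477×0.048 = (1−0.285)·S11·0.261.
S11 = 70.896/(0.261×0.715) = 379.91 t/h.

379.9 t/h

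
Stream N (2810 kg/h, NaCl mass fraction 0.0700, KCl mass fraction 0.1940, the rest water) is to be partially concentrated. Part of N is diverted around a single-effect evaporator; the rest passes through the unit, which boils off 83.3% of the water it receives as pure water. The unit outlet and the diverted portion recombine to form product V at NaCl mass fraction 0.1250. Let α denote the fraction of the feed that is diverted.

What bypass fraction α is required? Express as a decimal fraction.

0.282

All 2810×0.070 = 196.7 kg/h of NaCl reaches V, so V = 196.7/0.125 = 1573.6 kg/h and vapour = 1236.4 kg/h.
The evaporator receives (1−α)·2810 of feed at 0.736 water and removes 0.833 of that water:
0.833×0.736×(1−α)×2810 = 1236.4
(1−α) = 1236.4/1722.8 = 0.7177;  α = 0.2823.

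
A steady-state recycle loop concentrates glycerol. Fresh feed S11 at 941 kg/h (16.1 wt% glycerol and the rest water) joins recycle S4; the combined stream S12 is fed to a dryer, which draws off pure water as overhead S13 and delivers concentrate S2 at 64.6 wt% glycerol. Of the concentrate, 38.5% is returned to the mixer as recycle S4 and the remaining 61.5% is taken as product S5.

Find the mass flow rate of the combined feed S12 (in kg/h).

1088 kg/h

Overall glycerol balance (none leaves overhead): glycerol in fresh feed = glycerol in product, i.e. 941×0.161 = (1−0.385)·S2·0.646.
S2 = 151.5/(0.646×0.615) = 381.34 kg/h.
Recycle S4 = 0.385×381.34 = 146.81 kg/h.
Combined feed S12 = 941 + 146.81 = 1087.8 kg/h.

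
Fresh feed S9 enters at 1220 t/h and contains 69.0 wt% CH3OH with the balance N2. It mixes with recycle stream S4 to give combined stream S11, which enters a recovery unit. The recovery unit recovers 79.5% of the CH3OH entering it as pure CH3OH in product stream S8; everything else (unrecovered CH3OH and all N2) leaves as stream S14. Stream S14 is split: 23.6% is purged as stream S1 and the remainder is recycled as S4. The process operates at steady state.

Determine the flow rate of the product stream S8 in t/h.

793.5 t/h

CH3OH in S11: m_A = 1220×0.690 + (1−0.236)·(1−0.795)·m_A, so m_A = 841.8/0.8434 = 998.13 t/h.
Product S8 = 0.795×998.13 = 793.51 t/h.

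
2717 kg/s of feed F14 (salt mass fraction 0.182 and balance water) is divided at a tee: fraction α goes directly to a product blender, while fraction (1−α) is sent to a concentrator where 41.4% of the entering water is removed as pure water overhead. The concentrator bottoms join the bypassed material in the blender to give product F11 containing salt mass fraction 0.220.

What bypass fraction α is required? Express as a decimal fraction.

All 2717×0.182 = 494.49 kg/s of salt reaches F11, so F11 = 494.49/0.220 = 2247.7 kg/s and vapour = 469.3 kg/s.
The evaporator receives (1−α)·2717 of feed at 0.818 water and removes 0.414 of that water:
0.414×0.818×(1−α)×2717 = 469.3
(1−α) = 469.3/920.12 = 0.5100;  α = 0.4900.

0.490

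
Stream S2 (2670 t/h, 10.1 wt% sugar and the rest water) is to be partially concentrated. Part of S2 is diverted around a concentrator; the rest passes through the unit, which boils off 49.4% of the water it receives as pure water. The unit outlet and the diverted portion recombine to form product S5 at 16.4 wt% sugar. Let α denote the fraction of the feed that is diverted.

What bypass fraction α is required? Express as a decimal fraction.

All 2670×0.101 = 269.67 t/h of sugar reaches S5, so S5 = 269.67/0.164 = 1644.3 t/h and vapour = 1025.7 t/h.
The evaporator receives (1−α)·2670 of feed at 0.899 water and removes 0.494 of that water:
0.494×0.899×(1−α)×2670 = 1025.7
(1−α) = 1025.7/1185.8 = 0.8650;  α = 0.1350.

0.135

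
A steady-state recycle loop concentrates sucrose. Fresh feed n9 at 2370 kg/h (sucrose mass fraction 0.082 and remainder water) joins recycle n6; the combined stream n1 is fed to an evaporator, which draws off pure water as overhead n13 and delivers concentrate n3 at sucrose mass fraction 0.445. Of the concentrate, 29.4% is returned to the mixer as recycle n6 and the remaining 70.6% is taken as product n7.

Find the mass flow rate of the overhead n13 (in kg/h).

Overall sucrose balance (none leaves overhead): sucrose in fresh feed = sucrose in product, i.e. 2370×0.082 = (1−0.294)·n3·0.445.
n3 = 194.34/(0.445×0.706) = 618.58 kg/h.
Recycle n6 = 0.294×618.58 = 181.86 kg/h.
Combined feed n1 = 2370 + 181.86 = 2551.9 kg/h.
Overhead n13 = n1 − n3 = 2551.9 − 618.58 = 1933.3 kg/h.

1933 kg/h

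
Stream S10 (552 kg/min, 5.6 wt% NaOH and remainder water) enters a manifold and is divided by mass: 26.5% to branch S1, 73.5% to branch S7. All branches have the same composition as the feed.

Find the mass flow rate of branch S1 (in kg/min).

146.3 kg/min

Branch S1 flow = 0.265×552 = 146.28 kg/min.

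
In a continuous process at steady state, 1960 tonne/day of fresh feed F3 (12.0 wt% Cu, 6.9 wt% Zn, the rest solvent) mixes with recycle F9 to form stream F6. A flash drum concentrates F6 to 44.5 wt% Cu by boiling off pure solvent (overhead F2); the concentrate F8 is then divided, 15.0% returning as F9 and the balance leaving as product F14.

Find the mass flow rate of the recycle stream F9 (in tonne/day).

93.27 tonne/day

Overall Cu balance (none leaves overhead): Cu in fresh feed = Cu in product, i.e. 1960×0.120 = (1−0.150)·F8·0.445.
F8 = 235.2/(0.445×0.850) = 621.81 tonne/day.
Recycle F9 = 0.150×621.81 = 93.272 tonne/day.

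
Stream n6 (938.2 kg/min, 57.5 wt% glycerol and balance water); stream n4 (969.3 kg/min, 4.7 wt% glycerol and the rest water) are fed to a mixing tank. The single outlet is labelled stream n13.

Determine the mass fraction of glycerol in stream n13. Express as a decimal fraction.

Total flow out = 938.2 + 969.3 = 1907.5 kg/min.
glycerol in = 938.2×0.575 + 969.3×0.047 = 585.02 kg/min.
glycerol mass fraction in n13 = 585.02/1907.5 = 0.3067.

0.3067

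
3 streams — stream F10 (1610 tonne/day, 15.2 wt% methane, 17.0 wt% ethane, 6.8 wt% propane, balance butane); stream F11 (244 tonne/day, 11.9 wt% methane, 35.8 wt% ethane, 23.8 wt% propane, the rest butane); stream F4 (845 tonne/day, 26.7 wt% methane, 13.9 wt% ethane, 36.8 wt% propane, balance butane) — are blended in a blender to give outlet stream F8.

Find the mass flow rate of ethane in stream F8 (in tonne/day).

ethane out = ethane in = 1610×0.170 + 244×0.358 + 845×0.139 = 478.51 tonne/day.

478.5 tonne/day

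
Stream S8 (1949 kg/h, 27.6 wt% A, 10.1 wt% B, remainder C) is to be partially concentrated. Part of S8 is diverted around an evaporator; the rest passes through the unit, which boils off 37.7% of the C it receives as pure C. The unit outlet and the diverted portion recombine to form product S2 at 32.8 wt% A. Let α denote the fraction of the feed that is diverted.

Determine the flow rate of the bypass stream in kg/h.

633.4 kg/h

All 1949×0.276 = 537.92 kg/h of A reaches S2, so S2 = 537.92/0.328 = 1640 kg/h and vapour = 308.99 kg/h.
The evaporator receives (1−α)·1949 of feed at 0.623 C and removes 0.377 of that C:
0.377×0.623×(1−α)×1949 = 308.99
(1−α) = 308.99/457.76 = 0.6750;  α = 0.3250.
Bypass flow = 0.3250×1949 = 633.44 kg/h.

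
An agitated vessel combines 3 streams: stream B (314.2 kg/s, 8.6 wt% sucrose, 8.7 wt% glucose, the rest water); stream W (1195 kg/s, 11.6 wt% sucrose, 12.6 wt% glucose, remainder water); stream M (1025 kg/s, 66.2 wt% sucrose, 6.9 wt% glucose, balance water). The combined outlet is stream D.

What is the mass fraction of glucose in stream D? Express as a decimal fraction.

Total flow out = 314.2 + 1195 + 1025 = 2534.2 kg/s.
glucose in = 314.2×0.087 + 1195×0.126 + 1025×0.069 = 248.63 kg/s.
glucose mass fraction in D = 248.63/2534.2 = 0.098.

0.098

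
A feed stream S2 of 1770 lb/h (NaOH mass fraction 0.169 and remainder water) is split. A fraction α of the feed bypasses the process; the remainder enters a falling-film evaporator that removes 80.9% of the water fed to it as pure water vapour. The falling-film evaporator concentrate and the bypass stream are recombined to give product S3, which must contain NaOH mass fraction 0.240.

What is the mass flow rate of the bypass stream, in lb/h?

All 1770×0.169 = 299.13 lb/h of NaOH reaches S3, so S3 = 299.13/0.240 = 1246.4 lb/h and vapour = 523.62 lb/h.
The evaporator receives (1−α)·1770 of feed at 0.831 water and removes 0.809 of that water:
0.809×0.831×(1−α)×1770 = 523.62
(1−α) = 523.62/1189.9 = 0.4400;  α = 0.5600.
Bypass flow = 0.5600×1770 = 991.12 lb/h.

991.1 lb/h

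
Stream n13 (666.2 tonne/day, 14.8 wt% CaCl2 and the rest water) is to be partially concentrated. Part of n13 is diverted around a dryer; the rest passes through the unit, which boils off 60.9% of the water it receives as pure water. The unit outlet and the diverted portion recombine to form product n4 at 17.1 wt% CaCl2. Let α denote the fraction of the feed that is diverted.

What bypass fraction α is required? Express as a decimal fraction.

All 666.2×0.148 = 98.598 tonne/day of CaCl2 reaches n4, so n4 = 98.598/0.171 = 576.59 tonne/day and vapour = 89.606 tonne/day.
The evaporator receives (1−α)·666.2 of feed at 0.852 water and removes 0.609 of that water:
0.609×0.852×(1−α)×666.2 = 89.606
(1−α) = 89.606/345.67 = 0.2592;  α = 0.7408.

0.741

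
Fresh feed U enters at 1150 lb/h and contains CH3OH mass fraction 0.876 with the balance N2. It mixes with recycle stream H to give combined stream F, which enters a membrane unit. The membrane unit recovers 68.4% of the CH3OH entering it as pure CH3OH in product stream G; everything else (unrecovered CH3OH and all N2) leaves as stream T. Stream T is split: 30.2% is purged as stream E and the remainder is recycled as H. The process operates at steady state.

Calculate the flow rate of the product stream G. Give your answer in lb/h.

884.1 lb/h

CH3OH in F: m_A = 1150×0.876 + (1−0.302)·(1−0.684)·m_A, so m_A = 1007.4/0.7794 = 1292.5 lb/h.
Product G = 0.684×1292.5 = 884.06 lb/h.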